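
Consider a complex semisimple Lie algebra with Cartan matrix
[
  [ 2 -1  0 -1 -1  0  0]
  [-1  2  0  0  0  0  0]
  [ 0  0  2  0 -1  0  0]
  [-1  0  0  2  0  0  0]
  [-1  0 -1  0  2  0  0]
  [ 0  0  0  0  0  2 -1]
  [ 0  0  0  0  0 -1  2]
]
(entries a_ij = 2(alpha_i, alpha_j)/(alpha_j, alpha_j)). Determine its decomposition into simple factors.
The diagram associated to this matrix has two connected components: the simple roots {alpha_6, alpha_7} form a chain of 2 nodes with single edges (A_2), and {alpha_1, alpha_2, alpha_3, alpha_4, alpha_5} form a chain of 3 nodes with a fork of two nodes at one end (D_5). A semisimple Lie algebra decomposes uniquely as the direct sum of simple ideals, one per connected component of its Dynkin diagram, so g ≅ A_2 ⊕ D_5 (dimension 8 + 45 = 53).

A_2 ⊕ D_5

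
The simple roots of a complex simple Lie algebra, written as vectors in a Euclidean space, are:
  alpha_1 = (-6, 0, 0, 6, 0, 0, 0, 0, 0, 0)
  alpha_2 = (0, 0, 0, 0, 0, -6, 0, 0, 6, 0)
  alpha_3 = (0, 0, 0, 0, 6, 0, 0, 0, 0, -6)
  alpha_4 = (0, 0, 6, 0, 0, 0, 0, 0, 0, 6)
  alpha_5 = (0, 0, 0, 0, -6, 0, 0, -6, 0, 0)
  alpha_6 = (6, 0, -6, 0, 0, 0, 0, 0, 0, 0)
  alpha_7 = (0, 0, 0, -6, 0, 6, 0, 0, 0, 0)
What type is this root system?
A_7 (sl(8))

Compute the Cartan integers a_ij = 2(alpha_i, alpha_j)/(alpha_j, alpha_j); the resulting 7x7 Cartan matrix is
[[2, 0, 0, 0, 0, -1, -1], [0, 2, 0, 0, 0, 0, -1], [0, 0, 2, -1, -1, 0, 0], [0, 0, -1, 2, 0, -1, 0], [0, 0, -1, 0, 2, 0, 0], [-1, 0, 0, -1, 0, 2, 0], [-1, -1, 0, 0, 0, 0, 2]].
All simple roots have the same length, so the diagram is simply laced. The associated Dynkin diagram is a chain of 7 nodes with single edges (A_7), so the type is A_7 (the algebra sl(8)).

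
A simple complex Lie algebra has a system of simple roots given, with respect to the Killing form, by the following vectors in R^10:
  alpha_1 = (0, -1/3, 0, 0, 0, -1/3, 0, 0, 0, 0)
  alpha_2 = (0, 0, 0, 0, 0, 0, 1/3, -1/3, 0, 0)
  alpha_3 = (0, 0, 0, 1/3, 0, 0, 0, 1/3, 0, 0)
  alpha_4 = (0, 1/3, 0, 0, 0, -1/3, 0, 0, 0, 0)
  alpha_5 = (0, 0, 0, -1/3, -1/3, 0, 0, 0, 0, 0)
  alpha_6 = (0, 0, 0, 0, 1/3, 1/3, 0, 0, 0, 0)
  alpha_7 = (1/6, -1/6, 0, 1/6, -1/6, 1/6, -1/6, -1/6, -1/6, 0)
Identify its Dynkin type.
E_7

Compute the Cartan integers a_ij = 2(alpha_i, alpha_j)/(alpha_j, alpha_j); the resulting 7x7 Cartan matrix is
[[2, 0, 0, 0, 0, -1, 0], [0, 2, -1, 0, 0, 0, 0], [0, -1, 2, 0, -1, 0, 0], [0, 0, 0, 2, 0, -1, -1], [0, 0, -1, 0, 2, -1, 0], [-1, 0, 0, -1, -1, 2, 0], [0, 0, 0, -1, 0, 0, 2]].
All simple roots have the same length, so the diagram is simply laced. The associated Dynkin diagram is a chain of 6 nodes with one extra node attached to the third node from one end (E_7), so the type is E_7.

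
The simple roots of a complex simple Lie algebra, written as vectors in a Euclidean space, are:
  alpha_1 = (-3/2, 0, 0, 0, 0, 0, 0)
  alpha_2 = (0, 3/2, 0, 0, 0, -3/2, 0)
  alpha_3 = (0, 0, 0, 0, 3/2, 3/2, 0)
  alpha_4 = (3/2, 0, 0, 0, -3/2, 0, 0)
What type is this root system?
type B_4

Compute the Cartan integers a_ij = 2(alpha_i, alpha_j)/(alpha_j, alpha_j); the resulting 4x4 Cartan matrix is
[[2, 0, 0, -1], [0, 2, -1, 0], [0, -1, 2, -1], [-2, 0, -1, 2]].
The roots have two lengths (squared-length ratio 2:1); the short ones are alpha_{1}. The associated Dynkin diagram is a chain of 4 nodes with a double edge at one end; the terminal node there is the unique short simple root (B_4), so the type is B_4 (the algebra so(9)).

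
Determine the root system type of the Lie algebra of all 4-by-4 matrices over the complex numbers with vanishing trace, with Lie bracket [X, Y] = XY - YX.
A3

This is sl(4), which has dimension 4^2 - 1 = 15 and rank 4 - 1 = 3 (a Cartan subalgebra is the diagonal traceless matrices). In the classification of classical Lie algebras, the special linear algebra sl(n+1) has type A_n; here n = 3, so the Dynkin diagram is a chain of 3 nodes with single edges (A_3). Hence the type is A_3.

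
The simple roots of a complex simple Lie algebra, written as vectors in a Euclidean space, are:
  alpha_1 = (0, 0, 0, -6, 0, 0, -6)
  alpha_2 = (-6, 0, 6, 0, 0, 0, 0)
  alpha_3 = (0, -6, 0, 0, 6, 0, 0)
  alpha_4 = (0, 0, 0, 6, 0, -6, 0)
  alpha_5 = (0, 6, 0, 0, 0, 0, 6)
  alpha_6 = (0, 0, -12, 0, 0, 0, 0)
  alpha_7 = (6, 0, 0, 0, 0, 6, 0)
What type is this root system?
Compute the Cartan integers a_ij = 2(alpha_i, alpha_j)/(alpha_j, alpha_j); the resulting 7x7 Cartan matrix is
[[2, 0, 0, -1, -1, 0, 0], [0, 2, 0, 0, 0, -1, -1], [0, 0, 2, 0, -1, 0, 0], [-1, 0, 0, 2, 0, 0, -1], [-1, 0, -1, 0, 2, 0, 0], [0, -2, 0, 0, 0, 2, 0], [0, -1, 0, -1, 0, 0, 2]].
The roots have two lengths (squared-length ratio 2:1); the short ones are alpha_{1,2,3,4,5,7}. The associated Dynkin diagram is a chain of 7 nodes with a double edge at one end; the terminal node there is the unique long simple root (C_7), so the type is C_7 (the algebra sp(14)).

C7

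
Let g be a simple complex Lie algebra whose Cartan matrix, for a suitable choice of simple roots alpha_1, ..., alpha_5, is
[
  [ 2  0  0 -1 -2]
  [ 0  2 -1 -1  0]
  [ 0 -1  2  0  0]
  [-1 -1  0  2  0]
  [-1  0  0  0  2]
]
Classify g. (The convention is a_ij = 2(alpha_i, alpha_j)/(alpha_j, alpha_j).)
B_5

The matrix has rank 5 with 2's on the diagonal. Reading the off-diagonal entries as Dynkin edges (a single edge where a_ij = a_ji = -1; a double or triple edge where a_ij * a_ji = 2 or 3), the diagram is a chain of 5 nodes with a double edge at one end; the terminal node there is the unique short simple root (B_5). One simple-root ordering that puts it in standard form is (alpha_3, alpha_2, alpha_4, alpha_1, alpha_5). So the algebra is type B_5, i.e. so(11).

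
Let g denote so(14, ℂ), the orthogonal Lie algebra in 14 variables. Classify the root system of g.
D_7 (so(14))

This is so(14) with 14 even, which has dimension 14(14-1)/2 = 91 and rank 14/2 = 7. In the classification of classical Lie algebras, the orthogonal algebra so(2n) in an even number of variables has type D_n; here n = 7, so the Dynkin diagram is a chain of 5 nodes with a fork of two nodes at one end (D_7). Hence the type is D_7.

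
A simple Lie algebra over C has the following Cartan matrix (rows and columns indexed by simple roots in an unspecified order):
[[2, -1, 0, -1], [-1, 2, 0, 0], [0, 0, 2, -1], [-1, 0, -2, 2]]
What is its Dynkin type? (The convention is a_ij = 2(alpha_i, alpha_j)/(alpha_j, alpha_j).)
B_4

The matrix has rank 4 with 2's on the diagonal. Reading the off-diagonal entries as Dynkin edges (a single edge where a_ij = a_ji = -1; a double or triple edge where a_ij * a_ji = 2 or 3), the diagram is a chain of 4 nodes with a double edge at one end; the terminal node there is the unique short simple root (B_4). One simple-root ordering that puts it in standard form is (alpha_2, alpha_1, alpha_4, alpha_3). So the algebra is type B_4, i.e. so(9).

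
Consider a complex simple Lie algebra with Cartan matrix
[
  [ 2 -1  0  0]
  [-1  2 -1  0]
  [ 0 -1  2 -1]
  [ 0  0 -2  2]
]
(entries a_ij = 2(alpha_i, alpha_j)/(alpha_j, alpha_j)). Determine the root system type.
The matrix has rank 4 with 2's on the diagonal. Reading the off-diagonal entries as Dynkin edges (a single edge where a_ij = a_ji = -1; a double or triple edge where a_ij * a_ji = 2 or 3), the diagram is a chain of 4 nodes with a double edge at one end; the terminal node there is the unique long simple root (C_4). One simple-root ordering that puts it in standard form is (alpha_1, alpha_2, alpha_3, alpha_4). So the algebra is type C_4, i.e. sp(8).

C4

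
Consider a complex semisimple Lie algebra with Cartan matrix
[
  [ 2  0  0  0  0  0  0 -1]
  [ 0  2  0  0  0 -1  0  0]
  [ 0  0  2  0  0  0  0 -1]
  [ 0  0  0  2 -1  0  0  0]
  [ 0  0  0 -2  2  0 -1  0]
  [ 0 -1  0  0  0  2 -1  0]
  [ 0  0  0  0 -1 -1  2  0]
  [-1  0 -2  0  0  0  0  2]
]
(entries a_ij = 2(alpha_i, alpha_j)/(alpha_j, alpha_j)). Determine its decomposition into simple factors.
The diagram associated to this matrix has two connected components: the simple roots {alpha_1, alpha_3, alpha_8} form a chain of 3 nodes with a double edge at one end; the terminal node there is the unique short simple root (B_3), and {alpha_2, alpha_4, alpha_5, alpha_6, alpha_7} form a chain of 5 nodes with a double edge at one end; the terminal node there is the unique short simple root (B_5). A semisimple Lie algebra decomposes uniquely as the direct sum of simple ideals, one per connected component of its Dynkin diagram, so g ≅ B_3 ⊕ B_5 (dimension 21 + 55 = 76).

type B_3 + type B_5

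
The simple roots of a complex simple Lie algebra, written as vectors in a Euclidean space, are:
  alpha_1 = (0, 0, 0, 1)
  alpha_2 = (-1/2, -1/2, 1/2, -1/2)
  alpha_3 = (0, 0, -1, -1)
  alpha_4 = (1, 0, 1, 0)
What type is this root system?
F4

Compute the Cartan integers a_ij = 2(alpha_i, alpha_j)/(alpha_j, alpha_j); the resulting 4x4 Cartan matrix is
[[2, -1, -1, 0], [-1, 2, 0, 0], [-2, 0, 2, -1], [0, 0, -1, 2]].
The roots have two lengths (squared-length ratio 2:1); the short ones are alpha_{1,2}. The associated Dynkin diagram is a chain of 4 nodes with a double edge between the middle two (F_4), so the type is F_4.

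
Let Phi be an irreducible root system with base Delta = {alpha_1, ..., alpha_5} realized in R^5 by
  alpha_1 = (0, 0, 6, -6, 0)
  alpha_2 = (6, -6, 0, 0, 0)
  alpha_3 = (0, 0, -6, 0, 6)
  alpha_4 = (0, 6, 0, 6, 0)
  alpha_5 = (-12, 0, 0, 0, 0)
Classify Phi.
C_5

Compute the Cartan integers a_ij = 2(alpha_i, alpha_j)/(alpha_j, alpha_j); the resulting 5x5 Cartan matrix is
[[2, 0, -1, -1, 0], [0, 2, 0, -1, -1], [-1, 0, 2, 0, 0], [-1, -1, 0, 2, 0], [0, -2, 0, 0, 2]].
The roots have two lengths (squared-length ratio 2:1); the short ones are alpha_{1,2,3,4}. The associated Dynkin diagram is a chain of 5 nodes with a double edge at one end; the terminal node there is the unique long simple root (C_5), so the type is C_5 (the algebra sp(10)).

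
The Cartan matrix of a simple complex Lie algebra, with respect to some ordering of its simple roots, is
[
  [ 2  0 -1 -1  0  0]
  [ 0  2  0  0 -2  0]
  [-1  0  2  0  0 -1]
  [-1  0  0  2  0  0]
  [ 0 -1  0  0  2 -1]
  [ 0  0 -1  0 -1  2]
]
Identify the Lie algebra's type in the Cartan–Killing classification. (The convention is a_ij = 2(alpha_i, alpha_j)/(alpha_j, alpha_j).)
The matrix has rank 6 with 2's on the diagonal. Reading the off-diagonal entries as Dynkin edges (a single edge where a_ij = a_ji = -1; a double or triple edge where a_ij * a_ji = 2 or 3), the diagram is a chain of 6 nodes with a double edge at one end; the terminal node there is the unique long simple root (C_6). One simple-root ordering that puts it in standard form is (alpha_4, alpha_1, alpha_3, alpha_6, alpha_5, alpha_2). So the algebra is type C_6, i.e. sp(12).

C_6 (sp(12))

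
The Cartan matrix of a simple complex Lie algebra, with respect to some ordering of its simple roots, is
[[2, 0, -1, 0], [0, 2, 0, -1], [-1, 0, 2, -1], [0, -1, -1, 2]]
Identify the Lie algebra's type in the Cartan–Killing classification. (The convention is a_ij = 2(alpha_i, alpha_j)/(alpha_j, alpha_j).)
A4

The matrix has rank 4 with 2's on the diagonal. Reading the off-diagonal entries as Dynkin edges (a single edge where a_ij = a_ji = -1; a double or triple edge where a_ij * a_ji = 2 or 3), the diagram is a chain of 4 nodes with single edges (A_4). One simple-root ordering that puts it in standard form is (alpha_1, alpha_3, alpha_4, alpha_2). So the algebra is type A_4, i.e. sl(5).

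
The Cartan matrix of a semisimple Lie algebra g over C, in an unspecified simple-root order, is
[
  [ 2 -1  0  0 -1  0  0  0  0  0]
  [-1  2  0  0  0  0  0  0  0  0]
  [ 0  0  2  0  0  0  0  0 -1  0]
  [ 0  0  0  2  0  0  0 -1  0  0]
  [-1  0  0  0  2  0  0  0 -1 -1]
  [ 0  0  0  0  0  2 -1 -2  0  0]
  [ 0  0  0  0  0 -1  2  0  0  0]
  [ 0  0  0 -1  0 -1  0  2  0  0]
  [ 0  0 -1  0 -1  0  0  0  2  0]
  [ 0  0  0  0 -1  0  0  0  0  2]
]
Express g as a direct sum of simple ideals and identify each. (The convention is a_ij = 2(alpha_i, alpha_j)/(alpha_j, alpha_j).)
The diagram associated to this matrix has two connected components: the simple roots {alpha_1, alpha_2, alpha_3, alpha_5, alpha_9, alpha_10} form a chain of 5 nodes with one extra node attached to the third node from one end (E_6), and {alpha_4, alpha_6, alpha_7, alpha_8} form a chain of 4 nodes with a double edge between the middle two (F_4). A semisimple Lie algebra decomposes uniquely as the direct sum of simple ideals, one per connected component of its Dynkin diagram, so g ≅ E_6 ⊕ F_4 (dimension 78 + 52 = 130).

E_6 + F_4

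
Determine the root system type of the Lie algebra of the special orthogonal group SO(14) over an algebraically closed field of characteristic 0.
D_7

This is so(14) with 14 even, which has dimension 14(14-1)/2 = 91 and rank 14/2 = 7. In the classification of classical Lie algebras, the orthogonal algebra so(2n) in an even number of variables has type D_n; here n = 7, so the Dynkin diagram is a chain of 5 nodes with a fork of two nodes at one end (D_7). Hence the type is D_7.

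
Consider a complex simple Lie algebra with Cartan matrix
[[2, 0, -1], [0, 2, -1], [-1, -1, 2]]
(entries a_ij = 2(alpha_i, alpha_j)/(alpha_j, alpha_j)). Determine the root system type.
The matrix has rank 3 with 2's on the diagonal. Reading the off-diagonal entries as Dynkin edges (a single edge where a_ij = a_ji = -1; a double or triple edge where a_ij * a_ji = 2 or 3), the diagram is a chain of 3 nodes with single edges (A_3). One simple-root ordering that puts it in standard form is (alpha_2, alpha_3, alpha_1). So the algebra is type A_3, i.e. sl(4).

A_3 (sl(4))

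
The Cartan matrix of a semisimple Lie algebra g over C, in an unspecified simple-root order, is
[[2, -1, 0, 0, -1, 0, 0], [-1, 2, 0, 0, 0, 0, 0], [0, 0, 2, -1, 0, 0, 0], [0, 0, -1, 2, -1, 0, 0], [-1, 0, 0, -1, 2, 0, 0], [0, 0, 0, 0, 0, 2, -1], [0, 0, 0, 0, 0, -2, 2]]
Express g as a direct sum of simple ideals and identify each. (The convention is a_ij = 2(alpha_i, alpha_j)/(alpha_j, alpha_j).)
The diagram associated to this matrix has two connected components: the simple roots {alpha_1, alpha_2, alpha_3, alpha_4, alpha_5} form a chain of 5 nodes with single edges (A_5), and {alpha_6, alpha_7} form a chain of 2 nodes with a double edge at one end; the terminal node there is the unique short simple root (B_2). A semisimple Lie algebra decomposes uniquely as the direct sum of simple ideals, one per connected component of its Dynkin diagram, so g ≅ A_5 ⊕ B_2 (dimension 35 + 10 = 45).

A_5 (sl(6)) ⊕ B_2 (so(5))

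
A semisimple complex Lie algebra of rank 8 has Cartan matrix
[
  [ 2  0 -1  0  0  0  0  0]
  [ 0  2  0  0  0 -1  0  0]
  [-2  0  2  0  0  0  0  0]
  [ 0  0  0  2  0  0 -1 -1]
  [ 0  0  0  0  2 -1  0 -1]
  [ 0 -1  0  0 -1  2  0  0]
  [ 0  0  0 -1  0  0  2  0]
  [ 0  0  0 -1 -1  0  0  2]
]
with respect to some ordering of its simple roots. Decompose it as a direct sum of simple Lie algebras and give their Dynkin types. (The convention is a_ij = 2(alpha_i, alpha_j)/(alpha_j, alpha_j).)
The diagram associated to this matrix has two connected components: the simple roots {alpha_2, alpha_4, alpha_5, alpha_6, alpha_7, alpha_8} form a chain of 6 nodes with single edges (A_6), and {alpha_1, alpha_3} form a chain of 2 nodes with a double edge at one end; the terminal node there is the unique short simple root (B_2). A semisimple Lie algebra decomposes uniquely as the direct sum of simple ideals, one per connected component of its Dynkin diagram, so g ≅ A_6 ⊕ B_2 (dimension 48 + 10 = 58).

A6 + B2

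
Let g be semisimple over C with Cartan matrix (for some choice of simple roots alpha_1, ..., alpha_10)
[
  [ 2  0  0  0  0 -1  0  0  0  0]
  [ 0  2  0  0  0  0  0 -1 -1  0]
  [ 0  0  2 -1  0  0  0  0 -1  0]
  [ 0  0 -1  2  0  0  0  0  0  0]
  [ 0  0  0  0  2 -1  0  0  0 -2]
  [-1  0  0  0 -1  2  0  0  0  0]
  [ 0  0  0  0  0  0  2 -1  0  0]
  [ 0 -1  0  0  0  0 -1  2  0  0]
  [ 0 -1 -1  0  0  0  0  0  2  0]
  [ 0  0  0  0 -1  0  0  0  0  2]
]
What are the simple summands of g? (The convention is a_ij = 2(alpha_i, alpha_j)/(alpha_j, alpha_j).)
The diagram associated to this matrix has two connected components: the simple roots {alpha_2, alpha_3, alpha_4, alpha_7, alpha_8, alpha_9} form a chain of 6 nodes with single edges (A_6), and {alpha_1, alpha_5, alpha_6, alpha_10} form a chain of 4 nodes with a double edge at one end; the terminal node there is the unique short simple root (B_4). A semisimple Lie algebra decomposes uniquely as the direct sum of simple ideals, one per connected component of its Dynkin diagram, so g ≅ A_6 ⊕ B_4 (dimension 48 + 36 = 84).

A_6 + B_4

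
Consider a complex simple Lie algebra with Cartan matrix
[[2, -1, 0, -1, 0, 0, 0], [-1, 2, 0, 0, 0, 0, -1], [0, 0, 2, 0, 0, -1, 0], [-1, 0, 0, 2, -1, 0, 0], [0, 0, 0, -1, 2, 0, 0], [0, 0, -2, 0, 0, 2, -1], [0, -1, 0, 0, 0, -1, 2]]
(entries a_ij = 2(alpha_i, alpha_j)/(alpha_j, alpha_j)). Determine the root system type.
The matrix has rank 7 with 2's on the diagonal. Reading the off-diagonal entries as Dynkin edges (a single edge where a_ij = a_ji = -1; a double or triple edge where a_ij * a_ji = 2 or 3), the diagram is a chain of 7 nodes with a double edge at one end; the terminal node there is the unique short simple root (B_7). One simple-root ordering that puts it in standard form is (alpha_5, alpha_4, alpha_1, alpha_2, alpha_7, alpha_6, alpha_3). So the algebra is type B_7, i.e. so(15).

B_7 (so(15))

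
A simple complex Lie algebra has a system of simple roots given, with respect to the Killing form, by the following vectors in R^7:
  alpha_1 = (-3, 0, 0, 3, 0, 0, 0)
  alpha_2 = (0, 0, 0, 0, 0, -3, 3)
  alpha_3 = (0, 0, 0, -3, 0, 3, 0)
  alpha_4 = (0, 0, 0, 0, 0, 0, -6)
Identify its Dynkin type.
Compute the Cartan integers a_ij = 2(alpha_i, alpha_j)/(alpha_j, alpha_j); the resulting 4x4 Cartan matrix is
[[2, 0, -1, 0], [0, 2, -1, -1], [-1, -1, 2, 0], [0, -2, 0, 2]].
The roots have two lengths (squared-length ratio 2:1); the short ones are alpha_{1,2,3}. The associated Dynkin diagram is a chain of 4 nodes with a double edge at one end; the terminal node there is the unique long simple root (C_4), so the type is C_4 (the algebra sp(8)).

type C_4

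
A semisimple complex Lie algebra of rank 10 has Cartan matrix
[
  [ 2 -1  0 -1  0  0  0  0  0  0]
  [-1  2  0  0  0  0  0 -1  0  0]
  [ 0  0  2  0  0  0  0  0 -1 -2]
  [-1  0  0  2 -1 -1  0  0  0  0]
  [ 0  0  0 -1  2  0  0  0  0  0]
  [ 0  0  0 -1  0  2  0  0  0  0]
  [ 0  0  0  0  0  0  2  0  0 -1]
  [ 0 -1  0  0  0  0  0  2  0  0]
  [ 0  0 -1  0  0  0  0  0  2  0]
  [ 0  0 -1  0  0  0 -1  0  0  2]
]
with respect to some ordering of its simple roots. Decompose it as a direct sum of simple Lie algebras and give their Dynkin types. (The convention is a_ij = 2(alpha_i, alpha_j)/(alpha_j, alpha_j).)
The diagram associated to this matrix has two connected components: the simple roots {alpha_1, alpha_2, alpha_4, alpha_5, alpha_6, alpha_8} form a chain of 4 nodes with a fork of two nodes at one end (D_6), and {alpha_3, alpha_7, alpha_9, alpha_10} form a chain of 4 nodes with a double edge between the middle two (F_4). A semisimple Lie algebra decomposes uniquely as the direct sum of simple ideals, one per connected component of its Dynkin diagram, so g ≅ D_6 ⊕ F_4 (dimension 66 + 52 = 118).

D6 ⊕ F4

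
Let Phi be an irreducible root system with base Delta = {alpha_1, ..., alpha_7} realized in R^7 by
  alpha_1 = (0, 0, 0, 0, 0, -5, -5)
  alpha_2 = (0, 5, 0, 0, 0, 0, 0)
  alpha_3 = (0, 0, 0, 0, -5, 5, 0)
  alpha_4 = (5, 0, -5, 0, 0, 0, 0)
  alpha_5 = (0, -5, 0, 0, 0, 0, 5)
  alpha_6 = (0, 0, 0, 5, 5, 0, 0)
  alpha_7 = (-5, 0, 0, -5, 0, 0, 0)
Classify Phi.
Compute the Cartan integers a_ij = 2(alpha_i, alpha_j)/(alpha_j, alpha_j); the resulting 7x7 Cartan matrix is
[[2, 0, -1, 0, -1, 0, 0], [0, 2, 0, 0, -1, 0, 0], [-1, 0, 2, 0, 0, -1, 0], [0, 0, 0, 2, 0, 0, -1], [-1, -2, 0, 0, 2, 0, 0], [0, 0, -1, 0, 0, 2, -1], [0, 0, 0, -1, 0, -1, 2]].
The roots have two lengths (squared-length ratio 2:1); the short ones are alpha_{2}. The associated Dynkin diagram is a chain of 7 nodes with a double edge at one end; the terminal node there is the unique short simple root (B_7), so the type is B_7 (the algebra so(15)).

B7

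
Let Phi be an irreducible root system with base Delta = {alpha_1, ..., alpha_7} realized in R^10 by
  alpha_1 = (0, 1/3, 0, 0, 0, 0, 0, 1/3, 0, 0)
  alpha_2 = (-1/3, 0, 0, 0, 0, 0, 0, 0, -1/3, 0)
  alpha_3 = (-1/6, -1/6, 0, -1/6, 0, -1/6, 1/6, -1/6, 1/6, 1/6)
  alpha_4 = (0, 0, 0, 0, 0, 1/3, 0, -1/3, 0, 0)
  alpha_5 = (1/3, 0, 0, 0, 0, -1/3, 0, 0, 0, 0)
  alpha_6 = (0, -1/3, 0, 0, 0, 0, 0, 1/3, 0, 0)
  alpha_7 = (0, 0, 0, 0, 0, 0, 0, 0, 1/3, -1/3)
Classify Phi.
type E_7

Compute the Cartan integers a_ij = 2(alpha_i, alpha_j)/(alpha_j, alpha_j); the resulting 7x7 Cartan matrix is
[[2, 0, -1, -1, 0, 0, 0], [0, 2, 0, 0, -1, 0, -1], [-1, 0, 2, 0, 0, 0, 0], [-1, 0, 0, 2, -1, -1, 0], [0, -1, 0, -1, 2, 0, 0], [0, 0, 0, -1, 0, 2, 0], [0, -1, 0, 0, 0, 0, 2]].
All simple roots have the same length, so the diagram is simply laced. The associated Dynkin diagram is a chain of 6 nodes with one extra node attached to the third node from one end (E_7), so the type is E_7.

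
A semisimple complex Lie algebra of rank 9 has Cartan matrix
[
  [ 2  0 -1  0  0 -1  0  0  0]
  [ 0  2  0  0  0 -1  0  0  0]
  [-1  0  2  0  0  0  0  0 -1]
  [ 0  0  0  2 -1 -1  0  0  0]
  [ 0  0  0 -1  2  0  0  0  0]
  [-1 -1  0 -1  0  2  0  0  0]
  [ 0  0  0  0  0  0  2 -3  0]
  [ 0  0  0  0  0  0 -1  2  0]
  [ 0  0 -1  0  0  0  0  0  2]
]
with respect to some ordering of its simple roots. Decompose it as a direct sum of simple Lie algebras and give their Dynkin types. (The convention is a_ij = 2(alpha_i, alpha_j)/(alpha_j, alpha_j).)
The diagram associated to this matrix has two connected components: the simple roots {alpha_1, alpha_2, alpha_3, alpha_4, alpha_5, alpha_6, alpha_9} form a chain of 6 nodes with one extra node attached to the third node from one end (E_7), and {alpha_7, alpha_8} form two nodes joined by a triple edge (G_2). A semisimple Lie algebra decomposes uniquely as the direct sum of simple ideals, one per connected component of its Dynkin diagram, so g ≅ E_7 ⊕ G_2 (dimension 133 + 14 = 147).

E_7 ⊕ G_2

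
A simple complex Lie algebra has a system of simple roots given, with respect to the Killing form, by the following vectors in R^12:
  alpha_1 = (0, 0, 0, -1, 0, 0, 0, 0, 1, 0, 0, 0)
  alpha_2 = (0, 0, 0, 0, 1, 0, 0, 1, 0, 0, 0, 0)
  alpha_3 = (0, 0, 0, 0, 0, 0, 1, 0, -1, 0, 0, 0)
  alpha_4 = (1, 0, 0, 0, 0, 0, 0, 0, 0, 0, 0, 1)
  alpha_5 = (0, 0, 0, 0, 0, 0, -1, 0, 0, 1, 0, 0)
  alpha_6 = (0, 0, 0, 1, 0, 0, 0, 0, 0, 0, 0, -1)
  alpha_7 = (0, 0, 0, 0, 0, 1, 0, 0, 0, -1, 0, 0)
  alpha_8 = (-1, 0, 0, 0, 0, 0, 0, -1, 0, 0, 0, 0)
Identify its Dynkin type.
A8

Compute the Cartan integers a_ij = 2(alpha_i, alpha_j)/(alpha_j, alpha_j); the resulting 8x8 Cartan matrix is
[[2, 0, -1, 0, 0, -1, 0, 0], [0, 2, 0, 0, 0, 0, 0, -1], [-1, 0, 2, 0, -1, 0, 0, 0], [0, 0, 0, 2, 0, -1, 0, -1], [0, 0, -1, 0, 2, 0, -1, 0], [-1, 0, 0, -1, 0, 2, 0, 0], [0, 0, 0, 0, -1, 0, 2, 0], [0, -1, 0, -1, 0, 0, 0, 2]].
All simple roots have the same length, so the diagram is simply laced. The associated Dynkin diagram is a chain of 8 nodes with single edges (A_8), so the type is A_8 (the algebra sl(9)).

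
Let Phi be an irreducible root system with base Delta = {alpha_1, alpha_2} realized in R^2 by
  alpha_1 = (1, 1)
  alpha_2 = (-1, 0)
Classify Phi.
Compute the Cartan integers a_ij = 2(alpha_i, alpha_j)/(alpha_j, alpha_j); the resulting 2x2 Cartan matrix is
[[2, -2], [-1, 2]].
The roots have two lengths (squared-length ratio 2:1); the short ones are alpha_{2}. The associated Dynkin diagram is a chain of 2 nodes with a double edge at one end; the terminal node there is the unique short simple root (B_2), so the type is B_2 (the algebra so(5)).

B2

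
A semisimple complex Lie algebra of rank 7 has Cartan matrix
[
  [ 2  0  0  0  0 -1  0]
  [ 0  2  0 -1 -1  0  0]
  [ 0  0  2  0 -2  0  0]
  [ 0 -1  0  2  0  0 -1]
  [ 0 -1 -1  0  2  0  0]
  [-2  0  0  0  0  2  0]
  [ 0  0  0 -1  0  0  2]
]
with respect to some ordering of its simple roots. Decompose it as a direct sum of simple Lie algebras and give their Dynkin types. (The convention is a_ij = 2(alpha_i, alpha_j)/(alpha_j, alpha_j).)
B_2 (so(5)) + C_5 (sp(10))

The diagram associated to this matrix has two connected components: the simple roots {alpha_1, alpha_6} form a chain of 2 nodes with a double edge at one end; the terminal node there is the unique short simple root (B_2), and {alpha_2, alpha_3, alpha_4, alpha_5, alpha_7} form a chain of 5 nodes with a double edge at one end; the terminal node there is the unique long simple root (C_5). A semisimple Lie algebra decomposes uniquely as the direct sum of simple ideals, one per connected component of its Dynkin diagram, so g ≅ B_2 ⊕ C_5 (dimension 10 + 55 = 65).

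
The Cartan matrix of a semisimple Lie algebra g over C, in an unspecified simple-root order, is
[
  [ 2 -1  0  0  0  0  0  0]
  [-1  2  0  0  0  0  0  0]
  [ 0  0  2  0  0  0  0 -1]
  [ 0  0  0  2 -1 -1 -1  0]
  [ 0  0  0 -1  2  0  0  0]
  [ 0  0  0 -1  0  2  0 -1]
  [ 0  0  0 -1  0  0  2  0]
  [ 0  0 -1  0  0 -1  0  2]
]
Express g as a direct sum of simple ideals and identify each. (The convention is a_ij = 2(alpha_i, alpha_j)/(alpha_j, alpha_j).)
A_2 + D_6

The diagram associated to this matrix has two connected components: the simple roots {alpha_1, alpha_2} form a chain of 2 nodes with single edges (A_2), and {alpha_3, alpha_4, alpha_5, alpha_6, alpha_7, alpha_8} form a chain of 4 nodes with a fork of two nodes at one end (D_6). A semisimple Lie algebra decomposes uniquely as the direct sum of simple ideals, one per connected component of its Dynkin diagram, so g ≅ A_2 ⊕ D_6 (dimension 8 + 66 = 74).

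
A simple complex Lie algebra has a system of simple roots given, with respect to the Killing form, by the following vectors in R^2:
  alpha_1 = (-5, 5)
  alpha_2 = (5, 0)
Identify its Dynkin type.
Compute the Cartan integers a_ij = 2(alpha_i, alpha_j)/(alpha_j, alpha_j); the resulting 2x2 Cartan matrix is
[[2, -2], [-1, 2]].
The roots have two lengths (squared-length ratio 2:1); the short ones are alpha_{2}. The associated Dynkin diagram is a chain of 2 nodes with a double edge at one end; the terminal node there is the unique short simple root (B_2), so the type is B_2 (the algebra so(5)).

B_2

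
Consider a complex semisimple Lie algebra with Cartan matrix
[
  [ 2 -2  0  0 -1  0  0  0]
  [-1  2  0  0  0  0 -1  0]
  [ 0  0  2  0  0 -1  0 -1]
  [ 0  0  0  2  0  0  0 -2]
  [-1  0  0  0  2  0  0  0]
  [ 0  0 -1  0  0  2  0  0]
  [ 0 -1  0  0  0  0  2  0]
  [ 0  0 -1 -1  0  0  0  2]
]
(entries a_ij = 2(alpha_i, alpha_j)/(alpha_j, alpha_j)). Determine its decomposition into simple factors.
C_4 ⊕ F_4

The diagram associated to this matrix has two connected components: the simple roots {alpha_3, alpha_4, alpha_6, alpha_8} form a chain of 4 nodes with a double edge at one end; the terminal node there is the unique long simple root (C_4), and {alpha_1, alpha_2, alpha_5, alpha_7} form a chain of 4 nodes with a double edge between the middle two (F_4). A semisimple Lie algebra decomposes uniquely as the direct sum of simple ideals, one per connected component of its Dynkin diagram, so g ≅ C_4 ⊕ F_4 (dimension 36 + 52 = 88).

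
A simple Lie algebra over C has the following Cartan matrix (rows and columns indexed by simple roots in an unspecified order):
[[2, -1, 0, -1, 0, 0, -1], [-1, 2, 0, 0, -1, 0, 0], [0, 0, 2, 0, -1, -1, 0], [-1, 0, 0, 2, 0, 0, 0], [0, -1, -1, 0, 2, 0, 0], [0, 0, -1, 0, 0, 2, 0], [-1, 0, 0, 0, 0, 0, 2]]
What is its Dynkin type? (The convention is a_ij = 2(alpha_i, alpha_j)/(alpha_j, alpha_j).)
D_7 (so(14))

The matrix has rank 7 with 2's on the diagonal. Reading the off-diagonal entries as Dynkin edges (a single edge where a_ij = a_ji = -1; a double or triple edge where a_ij * a_ji = 2 or 3), the diagram is a chain of 5 nodes with a fork of two nodes at one end (D_7). One simple-root ordering that puts it in standard form is (alpha_6, alpha_3, alpha_5, alpha_2, alpha_1, alpha_4, alpha_7). So the algebra is type D_7, i.e. so(14).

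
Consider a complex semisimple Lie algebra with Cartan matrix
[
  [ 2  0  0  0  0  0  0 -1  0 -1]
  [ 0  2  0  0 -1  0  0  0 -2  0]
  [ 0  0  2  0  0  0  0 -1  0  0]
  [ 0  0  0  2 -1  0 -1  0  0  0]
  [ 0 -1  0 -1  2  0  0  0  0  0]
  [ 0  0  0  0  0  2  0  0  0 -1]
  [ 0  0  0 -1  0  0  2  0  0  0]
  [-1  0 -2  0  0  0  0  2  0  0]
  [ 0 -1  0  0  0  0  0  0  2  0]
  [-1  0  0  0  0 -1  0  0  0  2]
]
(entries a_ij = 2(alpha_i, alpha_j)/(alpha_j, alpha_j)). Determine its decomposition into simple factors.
B_5 (so(11)) ⊕ B_5 (so(11))

The diagram associated to this matrix has two connected components: the simple roots {alpha_1, alpha_3, alpha_6, alpha_8, alpha_10} form a chain of 5 nodes with a double edge at one end; the terminal node there is the unique short simple root (B_5), and {alpha_2, alpha_4, alpha_5, alpha_7, alpha_9} form a chain of 5 nodes with a double edge at one end; the terminal node there is the unique short simple root (B_5). A semisimple Lie algebra decomposes uniquely as the direct sum of simple ideals, one per connected component of its Dynkin diagram, so g ≅ B_5 ⊕ B_5 (dimension 55 + 55 = 110).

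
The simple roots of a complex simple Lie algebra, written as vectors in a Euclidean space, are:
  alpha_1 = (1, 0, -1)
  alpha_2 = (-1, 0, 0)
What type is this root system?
Compute the Cartan integers a_ij = 2(alpha_i, alpha_j)/(alpha_j, alpha_j); the resulting 2x2 Cartan matrix is
[[2, -2], [-1, 2]].
The roots have two lengths (squared-length ratio 2:1); the short ones are alpha_{2}. The associated Dynkin diagram is a chain of 2 nodes with a double edge at one end; the terminal node there is the unique short simple root (B_2), so the type is B_2 (the algebra so(5)).

B_2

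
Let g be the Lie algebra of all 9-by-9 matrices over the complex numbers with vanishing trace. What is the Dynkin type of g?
This is sl(9), which has dimension 9^2 - 1 = 80 and rank 9 - 1 = 8 (a Cartan subalgebra is the diagonal traceless matrices). In the classification of classical Lie algebras, the special linear algebra sl(n+1) has type A_n; here n = 8, so the Dynkin diagram is a chain of 8 nodes with single edges (A_8). Hence the type is A_8.

A_8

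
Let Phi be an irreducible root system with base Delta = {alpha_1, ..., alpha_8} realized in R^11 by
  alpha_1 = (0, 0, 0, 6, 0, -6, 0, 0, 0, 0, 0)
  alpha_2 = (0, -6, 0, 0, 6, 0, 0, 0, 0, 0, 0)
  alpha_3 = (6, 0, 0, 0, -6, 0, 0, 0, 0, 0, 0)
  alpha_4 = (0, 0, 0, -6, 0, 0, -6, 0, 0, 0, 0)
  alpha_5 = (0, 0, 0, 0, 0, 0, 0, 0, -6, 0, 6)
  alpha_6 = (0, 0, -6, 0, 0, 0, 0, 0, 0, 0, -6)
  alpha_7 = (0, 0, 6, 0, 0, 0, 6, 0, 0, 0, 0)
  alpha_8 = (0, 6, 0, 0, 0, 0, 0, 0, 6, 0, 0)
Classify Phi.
Compute the Cartan integers a_ij = 2(alpha_i, alpha_j)/(alpha_j, alpha_j); the resulting 8x8 Cartan matrix is
[[2, 0, 0, -1, 0, 0, 0, 0], [0, 2, -1, 0, 0, 0, 0, -1], [0, -1, 2, 0, 0, 0, 0, 0], [-1, 0, 0, 2, 0, 0, -1, 0], [0, 0, 0, 0, 2, -1, 0, -1], [0, 0, 0, 0, -1, 2, -1, 0], [0, 0, 0, -1, 0, -1, 2, 0], [0, -1, 0, 0, -1, 0, 0, 2]].
All simple roots have the same length, so the diagram is simply laced. The associated Dynkin diagram is a chain of 8 nodes with single edges (A_8), so the type is A_8 (the algebra sl(9)).

A_8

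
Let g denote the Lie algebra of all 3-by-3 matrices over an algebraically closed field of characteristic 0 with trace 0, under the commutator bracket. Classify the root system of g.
This is sl(3), which has dimension 3^2 - 1 = 8 and rank 3 - 1 = 2 (a Cartan subalgebra is the diagonal traceless matrices). In the classification of classical Lie algebras, the special linear algebra sl(n+1) has type A_n; here n = 2, so the Dynkin diagram is a chain of 2 nodes with single edges (A_2). Hence the type is A_2.

A_2 (sl(3))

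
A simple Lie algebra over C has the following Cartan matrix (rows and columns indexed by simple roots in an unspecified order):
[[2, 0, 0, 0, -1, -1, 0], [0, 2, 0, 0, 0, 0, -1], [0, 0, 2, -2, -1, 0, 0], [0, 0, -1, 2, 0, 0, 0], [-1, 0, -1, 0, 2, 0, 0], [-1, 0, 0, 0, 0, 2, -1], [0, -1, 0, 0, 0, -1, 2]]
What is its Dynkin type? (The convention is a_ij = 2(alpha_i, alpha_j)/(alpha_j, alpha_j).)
The matrix has rank 7 with 2's on the diagonal. Reading the off-diagonal entries as Dynkin edges (a single edge where a_ij = a_ji = -1; a double or triple edge where a_ij * a_ji = 2 or 3), the diagram is a chain of 7 nodes with a double edge at one end; the terminal node there is the unique short simple root (B_7). One simple-root ordering that puts it in standard form is (alpha_2, alpha_7, alpha_6, alpha_1, alpha_5, alpha_3, alpha_4). So the algebra is type B_7, i.e. so(15).

B_7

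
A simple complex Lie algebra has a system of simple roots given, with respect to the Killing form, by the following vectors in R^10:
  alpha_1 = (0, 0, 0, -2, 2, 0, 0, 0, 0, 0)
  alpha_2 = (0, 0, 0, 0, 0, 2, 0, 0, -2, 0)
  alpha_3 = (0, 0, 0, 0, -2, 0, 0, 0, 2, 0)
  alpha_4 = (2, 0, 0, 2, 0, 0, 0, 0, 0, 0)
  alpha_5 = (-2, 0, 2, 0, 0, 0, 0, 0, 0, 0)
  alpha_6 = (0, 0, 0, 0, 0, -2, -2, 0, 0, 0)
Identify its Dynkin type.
Compute the Cartan integers a_ij = 2(alpha_i, alpha_j)/(alpha_j, alpha_j); the resulting 6x6 Cartan matrix is
[[2, 0, -1, -1, 0, 0], [0, 2, -1, 0, 0, -1], [-1, -1, 2, 0, 0, 0], [-1, 0, 0, 2, -1, 0], [0, 0, 0, -1, 2, 0], [0, -1, 0, 0, 0, 2]].
All simple roots have the same length, so the diagram is simply laced. The associated Dynkin diagram is a chain of 6 nodes with single edges (A_6), so the type is A_6 (the algebra sl(7)).

A_6 (sl(7))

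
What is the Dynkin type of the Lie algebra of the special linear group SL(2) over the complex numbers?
This is sl(2), which has dimension 2^2 - 1 = 3 and rank 2 - 1 = 1 (a Cartan subalgebra is the diagonal traceless matrices). In the classification of classical Lie algebras, the special linear algebra sl(n+1) has type A_n; here n = 1, so the Dynkin diagram is a chain of 1 nodes with single edges (A_1). Hence the type is A_1.

type A_1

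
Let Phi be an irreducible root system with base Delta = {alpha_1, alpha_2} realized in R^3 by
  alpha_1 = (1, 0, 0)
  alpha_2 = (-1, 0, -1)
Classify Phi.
type B_2

Compute the Cartan integers a_ij = 2(alpha_i, alpha_j)/(alpha_j, alpha_j); the resulting 2x2 Cartan matrix is
[[2, -1], [-2, 2]].
The roots have two lengths (squared-length ratio 2:1); the short ones are alpha_{1}. The associated Dynkin diagram is a chain of 2 nodes with a double edge at one end; the terminal node there is the unique short simple root (B_2), so the type is B_2 (the algebra so(5)).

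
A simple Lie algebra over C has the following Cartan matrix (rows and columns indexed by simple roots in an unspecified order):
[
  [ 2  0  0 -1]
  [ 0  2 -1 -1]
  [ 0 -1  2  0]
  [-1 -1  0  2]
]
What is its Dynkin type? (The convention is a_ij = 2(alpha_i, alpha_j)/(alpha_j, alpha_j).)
A4

The matrix has rank 4 with 2's on the diagonal. Reading the off-diagonal entries as Dynkin edges (a single edge where a_ij = a_ji = -1; a double or triple edge where a_ij * a_ji = 2 or 3), the diagram is a chain of 4 nodes with single edges (A_4). One simple-root ordering that puts it in standard form is (alpha_3, alpha_2, alpha_4, alpha_1). So the algebra is type A_4, i.e. sl(5).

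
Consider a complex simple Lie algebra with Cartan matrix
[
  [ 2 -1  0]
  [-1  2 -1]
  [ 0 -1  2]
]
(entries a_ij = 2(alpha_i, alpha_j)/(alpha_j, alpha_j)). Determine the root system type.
A3

The matrix has rank 3 with 2's on the diagonal. Reading the off-diagonal entries as Dynkin edges (a single edge where a_ij = a_ji = -1; a double or triple edge where a_ij * a_ji = 2 or 3), the diagram is a chain of 3 nodes with single edges (A_3). One simple-root ordering that puts it in standard form is (alpha_1, alpha_2, alpha_3). So the algebra is type A_3, i.e. sl(4).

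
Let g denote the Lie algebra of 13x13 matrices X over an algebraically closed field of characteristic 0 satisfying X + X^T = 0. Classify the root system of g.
B_6

This is so(13) with 13 odd, which has dimension 13(13-1)/2 = 78 and rank (13-1)/2 = 6. In the classification of classical Lie algebras, the orthogonal algebra so(2n+1) in an odd number of variables has type B_n; here n = 6, so the Dynkin diagram is a chain of 6 nodes with a double edge at one end; the terminal node there is the unique short simple root (B_6). Hence the type is B_6.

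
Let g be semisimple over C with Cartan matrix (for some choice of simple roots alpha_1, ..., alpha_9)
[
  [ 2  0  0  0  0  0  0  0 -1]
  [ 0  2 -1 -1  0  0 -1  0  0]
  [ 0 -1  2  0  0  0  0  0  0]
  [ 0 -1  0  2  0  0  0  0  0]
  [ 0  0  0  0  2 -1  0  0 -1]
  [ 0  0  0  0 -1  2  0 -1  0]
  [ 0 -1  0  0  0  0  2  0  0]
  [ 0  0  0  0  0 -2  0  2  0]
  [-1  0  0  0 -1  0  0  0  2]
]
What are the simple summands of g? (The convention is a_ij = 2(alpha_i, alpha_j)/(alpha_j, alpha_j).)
C_5 + D_4

The diagram associated to this matrix has two connected components: the simple roots {alpha_1, alpha_5, alpha_6, alpha_8, alpha_9} form a chain of 5 nodes with a double edge at one end; the terminal node there is the unique long simple root (C_5), and {alpha_2, alpha_3, alpha_4, alpha_7} form a chain of 2 nodes with a fork of two nodes at one end (D_4). A semisimple Lie algebra decomposes uniquely as the direct sum of simple ideals, one per connected component of its Dynkin diagram, so g ≅ C_5 ⊕ D_4 (dimension 55 + 28 = 83).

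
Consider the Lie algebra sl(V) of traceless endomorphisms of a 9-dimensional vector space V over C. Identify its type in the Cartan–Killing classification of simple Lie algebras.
A8

This is sl(9), which has dimension 9^2 - 1 = 80 and rank 9 - 1 = 8 (a Cartan subalgebra is the diagonal traceless matrices). In the classification of classical Lie algebras, the special linear algebra sl(n+1) has type A_n; here n = 8, so the Dynkin diagram is a chain of 8 nodes with single edges (A_8). Hence the type is A_8.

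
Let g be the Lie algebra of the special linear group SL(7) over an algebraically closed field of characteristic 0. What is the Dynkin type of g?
This is sl(7), which has dimension 7^2 - 1 = 48 and rank 7 - 1 = 6 (a Cartan subalgebra is the diagonal traceless matrices). In the classification of classical Lie algebras, the special linear algebra sl(n+1) has type A_n; here n = 6, so the Dynkin diagram is a chain of 6 nodes with single edges (A_6). Hence the type is A_6.

A_6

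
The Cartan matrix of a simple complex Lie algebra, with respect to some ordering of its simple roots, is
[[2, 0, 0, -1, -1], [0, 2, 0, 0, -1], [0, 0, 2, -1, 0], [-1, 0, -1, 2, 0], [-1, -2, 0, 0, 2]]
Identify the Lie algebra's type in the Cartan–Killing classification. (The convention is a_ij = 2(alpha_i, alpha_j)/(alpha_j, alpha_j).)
type B_5

The matrix has rank 5 with 2's on the diagonal. Reading the off-diagonal entries as Dynkin edges (a single edge where a_ij = a_ji = -1; a double or triple edge where a_ij * a_ji = 2 or 3), the diagram is a chain of 5 nodes with a double edge at one end; the terminal node there is the unique short simple root (B_5). One simple-root ordering that puts it in standard form is (alpha_3, alpha_4, alpha_1, alpha_5, alpha_2). So the algebra is type B_5, i.e. so(11).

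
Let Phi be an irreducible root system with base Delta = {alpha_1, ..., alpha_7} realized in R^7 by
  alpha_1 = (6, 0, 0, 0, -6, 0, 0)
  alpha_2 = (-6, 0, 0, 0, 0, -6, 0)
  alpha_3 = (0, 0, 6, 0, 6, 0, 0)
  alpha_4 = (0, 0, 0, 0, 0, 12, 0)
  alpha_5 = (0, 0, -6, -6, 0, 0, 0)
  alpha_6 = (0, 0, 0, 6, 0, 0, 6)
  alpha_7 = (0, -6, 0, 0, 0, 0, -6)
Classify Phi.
Compute the Cartan integers a_ij = 2(alpha_i, alpha_j)/(alpha_j, alpha_j); the resulting 7x7 Cartan matrix is
[[2, -1, -1, 0, 0, 0, 0], [-1, 2, 0, -1, 0, 0, 0], [-1, 0, 2, 0, -1, 0, 0], [0, -2, 0, 2, 0, 0, 0], [0, 0, -1, 0, 2, -1, 0], [0, 0, 0, 0, -1, 2, -1], [0, 0, 0, 0, 0, -1, 2]].
The roots have two lengths (squared-length ratio 2:1); the short ones are alpha_{1,2,3,5,6,7}. The associated Dynkin diagram is a chain of 7 nodes with a double edge at one end; the terminal node there is the unique long simple root (C_7), so the type is C_7 (the algebra sp(14)).

C_7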